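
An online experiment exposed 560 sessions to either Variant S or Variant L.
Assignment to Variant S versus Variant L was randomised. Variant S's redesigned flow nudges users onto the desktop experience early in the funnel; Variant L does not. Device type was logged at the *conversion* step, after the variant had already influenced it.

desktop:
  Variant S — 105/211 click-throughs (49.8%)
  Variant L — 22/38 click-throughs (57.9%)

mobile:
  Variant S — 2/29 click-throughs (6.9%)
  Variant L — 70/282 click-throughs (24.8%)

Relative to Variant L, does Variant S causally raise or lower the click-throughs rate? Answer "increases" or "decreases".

Device type is downstream of the variant. One should not condition on a consequence of treatment, so the overall rates are the right comparison.
Pooled: Variant S 44.6% vs Variant L 28.7%; Variant S is higher overall.

increases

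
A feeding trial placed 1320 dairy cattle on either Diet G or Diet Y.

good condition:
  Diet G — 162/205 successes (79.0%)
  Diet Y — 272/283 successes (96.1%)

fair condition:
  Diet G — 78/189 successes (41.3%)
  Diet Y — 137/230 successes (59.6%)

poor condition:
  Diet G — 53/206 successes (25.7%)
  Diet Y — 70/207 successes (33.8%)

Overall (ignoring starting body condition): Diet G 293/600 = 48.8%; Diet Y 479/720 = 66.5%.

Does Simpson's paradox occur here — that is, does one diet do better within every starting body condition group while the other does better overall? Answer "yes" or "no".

Within each starting body condition level (good condition 79.0% vs 96.1%; fair condition 41.3% vs 59.6%; poor condition 25.7% vs 33.8%), Diet Y has the higher rate every time. Pooled: 48.8% vs 66.5% — Diet Y has the higher rate overall. They agree.

no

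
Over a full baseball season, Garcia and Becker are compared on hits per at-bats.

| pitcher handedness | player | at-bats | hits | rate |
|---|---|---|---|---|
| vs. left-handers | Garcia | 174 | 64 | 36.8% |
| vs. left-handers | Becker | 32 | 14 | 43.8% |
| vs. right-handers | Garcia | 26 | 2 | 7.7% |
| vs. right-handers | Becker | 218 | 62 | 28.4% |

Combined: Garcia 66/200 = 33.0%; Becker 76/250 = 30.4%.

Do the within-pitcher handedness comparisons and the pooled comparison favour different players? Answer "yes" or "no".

Within each pitcher handedness level (vs. left-handers 36.8% vs 43.8%; vs. right-handers 7.7% vs 28.4%), Becker has the higher rate every time. Pooled: 33.0% vs 30.4% — Garcia has the higher rate overall. The two comparisons disagree.

yes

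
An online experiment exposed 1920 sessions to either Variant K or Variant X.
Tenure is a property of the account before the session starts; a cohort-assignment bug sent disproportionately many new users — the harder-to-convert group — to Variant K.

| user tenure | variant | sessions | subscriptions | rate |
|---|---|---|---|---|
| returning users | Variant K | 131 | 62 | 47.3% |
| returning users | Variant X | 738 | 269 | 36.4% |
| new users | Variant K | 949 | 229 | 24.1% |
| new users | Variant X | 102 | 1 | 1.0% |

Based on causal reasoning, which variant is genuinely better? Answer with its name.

The imbalance in user tenure arose from how sessions were allocated, not from anything the variant did; and user tenure independently affects the outcome. The pooled gap is confounded — condition on user tenure.
Within each level — returning users: 47.3% vs 36.4%; new users: 24.1% vs 1.0% — Variant K is higher every time.

Variant K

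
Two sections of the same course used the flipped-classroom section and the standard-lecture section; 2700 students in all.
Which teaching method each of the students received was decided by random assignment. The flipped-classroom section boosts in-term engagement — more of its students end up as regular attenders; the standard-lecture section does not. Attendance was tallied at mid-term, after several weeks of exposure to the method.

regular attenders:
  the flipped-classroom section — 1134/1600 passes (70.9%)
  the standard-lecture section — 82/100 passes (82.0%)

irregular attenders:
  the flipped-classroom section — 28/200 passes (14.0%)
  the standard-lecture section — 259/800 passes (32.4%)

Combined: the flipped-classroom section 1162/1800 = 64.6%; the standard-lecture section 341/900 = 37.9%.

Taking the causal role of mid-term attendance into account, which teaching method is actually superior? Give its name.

Because the teaching method influences mid-term attendance, mid-term attendance is a post-treatment mediator, not a confounder. Stratifying on it would bias the estimate; the causal effect is the crude pooled difference.
Pooled: the flipped-classroom section 64.6% vs the standard-lecture section 37.9%; the flipped-classroom section is higher overall.

the flipped-classroom section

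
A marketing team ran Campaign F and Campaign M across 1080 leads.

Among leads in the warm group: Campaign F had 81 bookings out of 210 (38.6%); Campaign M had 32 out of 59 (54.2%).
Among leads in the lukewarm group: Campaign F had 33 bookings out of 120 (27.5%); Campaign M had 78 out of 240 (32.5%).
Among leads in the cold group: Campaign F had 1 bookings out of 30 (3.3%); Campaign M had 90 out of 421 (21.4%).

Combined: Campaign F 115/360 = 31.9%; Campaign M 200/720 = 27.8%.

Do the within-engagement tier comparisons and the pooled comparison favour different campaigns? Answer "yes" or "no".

Within each engagement tier level (warm 38.6% vs 54.2%; lukewarm 27.5% vs 32.5%; cold 3.3% vs 21.4%), Campaign M has the higher rate every time. Pooled: 31.9% vs 27.8% — Campaign F has the higher rate overall. The two comparisons disagree.

yes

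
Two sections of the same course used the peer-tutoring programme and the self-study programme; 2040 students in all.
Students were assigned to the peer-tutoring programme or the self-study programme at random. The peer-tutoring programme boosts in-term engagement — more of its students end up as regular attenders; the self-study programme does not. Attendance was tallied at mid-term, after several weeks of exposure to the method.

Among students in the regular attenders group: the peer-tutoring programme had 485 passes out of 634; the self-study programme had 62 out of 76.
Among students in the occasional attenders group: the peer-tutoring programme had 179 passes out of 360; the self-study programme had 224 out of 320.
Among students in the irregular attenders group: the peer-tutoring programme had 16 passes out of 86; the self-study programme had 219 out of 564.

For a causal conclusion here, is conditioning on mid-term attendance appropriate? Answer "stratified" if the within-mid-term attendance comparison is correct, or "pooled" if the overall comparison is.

pooled

Within every mid-term attendance level the self-study programme has the higher rate, yet pooled the peer-tutoring programme does — Simpson's reversal.
Mid-term attendance is recorded after the teaching method and is itself shifted by it — it sits on the causal path from teaching method to outcome. Conditioning on a mediator would strip out part of the effect we want; the pooled comparison gives the total causal effect.
Pooled: the peer-tutoring programme 63.0% vs the self-study programme 52.6%; the peer-tutoring programme is higher overall.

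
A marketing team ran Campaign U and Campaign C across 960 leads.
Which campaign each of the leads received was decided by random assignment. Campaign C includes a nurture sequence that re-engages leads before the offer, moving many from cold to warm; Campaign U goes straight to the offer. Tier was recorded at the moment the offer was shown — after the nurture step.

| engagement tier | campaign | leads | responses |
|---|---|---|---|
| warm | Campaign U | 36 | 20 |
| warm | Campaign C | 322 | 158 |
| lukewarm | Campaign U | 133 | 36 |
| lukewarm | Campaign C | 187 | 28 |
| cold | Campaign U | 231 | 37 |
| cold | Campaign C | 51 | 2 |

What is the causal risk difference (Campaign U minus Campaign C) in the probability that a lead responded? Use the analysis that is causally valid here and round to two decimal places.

-0.10

Because the campaign influences engagement tier, engagement tier is a post-treatment mediator, not a confounder. Stratifying on it would bias the estimate; the causal effect is the crude pooled difference.
The causal difference is the pooled difference: 0.233 − 0.336 = -0.103.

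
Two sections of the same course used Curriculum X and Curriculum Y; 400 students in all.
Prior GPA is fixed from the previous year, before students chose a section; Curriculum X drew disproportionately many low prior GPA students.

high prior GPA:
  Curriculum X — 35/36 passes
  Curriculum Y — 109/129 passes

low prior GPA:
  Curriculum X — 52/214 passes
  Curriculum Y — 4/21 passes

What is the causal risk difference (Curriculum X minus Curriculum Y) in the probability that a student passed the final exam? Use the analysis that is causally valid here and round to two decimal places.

Within every prior GPA band level Curriculum X has the higher rate, yet pooled Curriculum Y does — Simpson's reversal.
Nothing the teaching method does changes prior GPA band; the imbalance is an allocation artefact. With prior GPA band also predicting the outcome, the pooled figure is confounded, and the within-stratum comparison is the causal one.
Adjusting over the population distribution of prior GPA band: 0.412·(0.972−0.845) + 0.588·(0.243−0.190) = +0.083.

+0.08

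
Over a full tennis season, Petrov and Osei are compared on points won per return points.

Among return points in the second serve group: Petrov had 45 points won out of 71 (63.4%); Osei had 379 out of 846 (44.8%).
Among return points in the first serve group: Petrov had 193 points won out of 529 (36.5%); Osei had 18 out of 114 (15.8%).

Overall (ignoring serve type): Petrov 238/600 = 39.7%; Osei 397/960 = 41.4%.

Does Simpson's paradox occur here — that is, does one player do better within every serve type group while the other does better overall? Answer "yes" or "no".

yes

Within each serve type level (second serve 63.4% vs 44.8%; first serve 36.5% vs 15.8%), Petrov has the higher rate every time. Pooled: 39.7% vs 41.4% — Osei has the higher rate overall. The two comparisons disagree.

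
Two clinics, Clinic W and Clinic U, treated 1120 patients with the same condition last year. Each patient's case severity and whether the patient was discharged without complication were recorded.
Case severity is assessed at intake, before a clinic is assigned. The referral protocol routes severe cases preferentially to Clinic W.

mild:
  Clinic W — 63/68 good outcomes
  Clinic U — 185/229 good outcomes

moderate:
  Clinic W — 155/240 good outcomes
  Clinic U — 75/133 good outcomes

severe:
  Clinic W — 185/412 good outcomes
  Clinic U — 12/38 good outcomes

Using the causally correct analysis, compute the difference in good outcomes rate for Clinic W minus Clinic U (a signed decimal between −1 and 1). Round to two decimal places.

+0.11

The stratified and pooled comparisons disagree (Clinic W wins within each case severity; Clinic U wins overall), so the answer turns on the causal role of case severity.
Case severity differs across clinics for reasons unrelated to any effect of the clinic itself, and it separately predicts the outcome — a classic confounder. We must compare within case severity levels.
Adjusting over the population distribution of case severity: 0.265·(0.926−0.808) + 0.333·(0.646−0.564) + 0.402·(0.449−0.316) = +0.112.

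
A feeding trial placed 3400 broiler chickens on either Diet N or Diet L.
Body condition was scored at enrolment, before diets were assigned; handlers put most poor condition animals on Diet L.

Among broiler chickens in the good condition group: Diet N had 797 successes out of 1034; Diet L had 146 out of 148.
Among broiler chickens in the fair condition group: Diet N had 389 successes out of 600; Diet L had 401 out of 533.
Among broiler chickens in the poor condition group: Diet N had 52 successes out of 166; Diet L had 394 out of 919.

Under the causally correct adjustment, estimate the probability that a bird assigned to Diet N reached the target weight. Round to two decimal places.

The starting body condition-specific comparison favours Diet L throughout, but the pooled figures favour Diet N. The question is whether to condition on starting body condition.
Nothing the diet does changes starting body condition; the imbalance is an allocation artefact. With starting body condition also predicting the outcome, the pooled figure is confounded, and the within-stratum comparison is the causal one.
Standardising Diet N to the population starting body condition mix: 0.348·797/1034 + 0.333·389/600 + 0.319·52/166 = 0.584.

0.58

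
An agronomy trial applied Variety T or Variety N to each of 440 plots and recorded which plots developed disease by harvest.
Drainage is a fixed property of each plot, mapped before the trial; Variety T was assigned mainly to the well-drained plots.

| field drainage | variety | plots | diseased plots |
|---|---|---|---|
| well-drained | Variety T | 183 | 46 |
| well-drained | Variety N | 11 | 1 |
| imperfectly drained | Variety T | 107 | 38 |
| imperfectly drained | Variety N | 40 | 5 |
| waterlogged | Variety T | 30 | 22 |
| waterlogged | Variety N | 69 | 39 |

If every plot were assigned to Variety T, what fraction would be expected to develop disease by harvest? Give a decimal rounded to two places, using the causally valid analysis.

0.39

Within every field drainage level Variety N has the lower rate, yet pooled Variety T does — Simpson's reversal.
Here field drainage is a common cause — it drives both which variety a case falls under and the outcome. The crude comparison mixes populations; the stratum-specific rates are the causally relevant ones.
Standardising Variety T to the population field drainage mix: 0.441·46/183 + 0.334·38/107 + 0.225·22/30 = 0.394.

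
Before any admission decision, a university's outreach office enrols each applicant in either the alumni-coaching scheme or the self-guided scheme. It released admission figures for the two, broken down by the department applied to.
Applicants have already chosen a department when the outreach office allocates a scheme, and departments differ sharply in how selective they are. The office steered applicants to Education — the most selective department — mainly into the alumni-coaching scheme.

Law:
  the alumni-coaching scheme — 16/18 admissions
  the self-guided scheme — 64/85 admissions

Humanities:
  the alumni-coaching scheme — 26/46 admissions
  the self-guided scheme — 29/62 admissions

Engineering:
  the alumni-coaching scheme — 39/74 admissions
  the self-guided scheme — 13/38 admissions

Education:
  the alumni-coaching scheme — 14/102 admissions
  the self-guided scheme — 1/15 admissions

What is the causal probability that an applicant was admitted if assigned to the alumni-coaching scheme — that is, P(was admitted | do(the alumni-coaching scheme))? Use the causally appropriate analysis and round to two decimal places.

Within every department level the alumni-coaching scheme has the higher rate, yet pooled the self-guided scheme does — Simpson's reversal.
Department satisfies the back-door criterion: it is not a descendant of the outreach scheme, and it blocks the spurious path from outreach scheme to outcome. Adjusting for it (i.e., using the within-department rates) gives the causal effect.
Standardising the alumni-coaching scheme to the population department mix: 0.234·16/18 + 0.245·26/46 + 0.255·39/74 + 0.266·14/102 = 0.517.

0.52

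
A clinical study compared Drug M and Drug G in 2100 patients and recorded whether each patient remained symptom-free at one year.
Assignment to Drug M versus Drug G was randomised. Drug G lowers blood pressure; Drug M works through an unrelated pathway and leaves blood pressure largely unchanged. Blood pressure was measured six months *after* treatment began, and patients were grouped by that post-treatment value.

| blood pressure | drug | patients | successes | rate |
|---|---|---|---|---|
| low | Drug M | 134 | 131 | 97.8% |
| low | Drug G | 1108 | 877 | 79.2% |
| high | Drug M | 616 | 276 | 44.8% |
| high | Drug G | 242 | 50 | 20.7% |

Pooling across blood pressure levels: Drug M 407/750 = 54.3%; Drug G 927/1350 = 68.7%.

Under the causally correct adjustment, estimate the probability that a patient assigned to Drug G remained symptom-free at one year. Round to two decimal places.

The blood pressure-specific comparison favours Drug M throughout, but the pooled figures favour Drug G. The question is whether to condition on blood pressure.
The distribution of blood pressure is itself part of what the drug does — it is an intermediate outcome. Holding it fixed would remove that part of the effect; the total effect is the pooled difference.
So P(outcome | do(Drug G)) is just the pooled rate for Drug G: 927/1350 = 0.687.

0.69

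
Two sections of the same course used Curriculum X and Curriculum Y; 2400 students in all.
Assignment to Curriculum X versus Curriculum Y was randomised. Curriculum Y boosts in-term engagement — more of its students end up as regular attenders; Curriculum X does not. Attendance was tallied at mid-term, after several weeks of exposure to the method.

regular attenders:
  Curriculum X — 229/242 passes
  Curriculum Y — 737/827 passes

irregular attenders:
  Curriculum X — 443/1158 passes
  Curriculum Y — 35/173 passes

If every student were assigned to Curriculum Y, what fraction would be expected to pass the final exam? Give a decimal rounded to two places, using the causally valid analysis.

0.77

Mid-term attendance here is a post-treatment variable shaped by the teaching method; conditioning on it would introduce bias rather than remove it. The overall comparison is the causal one.
So P(outcome | do(Curriculum Y)) is just the pooled rate for Curriculum Y: 772/1000 = 0.772.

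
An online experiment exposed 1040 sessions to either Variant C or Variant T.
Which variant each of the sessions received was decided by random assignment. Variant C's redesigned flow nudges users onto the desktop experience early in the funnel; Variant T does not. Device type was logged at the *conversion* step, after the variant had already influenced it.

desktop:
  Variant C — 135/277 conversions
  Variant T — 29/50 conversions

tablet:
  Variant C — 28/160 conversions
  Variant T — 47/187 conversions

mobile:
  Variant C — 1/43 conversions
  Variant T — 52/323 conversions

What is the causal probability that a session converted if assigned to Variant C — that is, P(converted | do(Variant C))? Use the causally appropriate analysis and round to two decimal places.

0.34

Stratifying would compare variants among sessions the variants themselves sorted into device type groups — a form of selection on an intermediate. The unconditioned pooled rates give the total causal effect.
So P(outcome | do(Variant C)) is just the pooled rate for Variant C: 164/480 = 0.342.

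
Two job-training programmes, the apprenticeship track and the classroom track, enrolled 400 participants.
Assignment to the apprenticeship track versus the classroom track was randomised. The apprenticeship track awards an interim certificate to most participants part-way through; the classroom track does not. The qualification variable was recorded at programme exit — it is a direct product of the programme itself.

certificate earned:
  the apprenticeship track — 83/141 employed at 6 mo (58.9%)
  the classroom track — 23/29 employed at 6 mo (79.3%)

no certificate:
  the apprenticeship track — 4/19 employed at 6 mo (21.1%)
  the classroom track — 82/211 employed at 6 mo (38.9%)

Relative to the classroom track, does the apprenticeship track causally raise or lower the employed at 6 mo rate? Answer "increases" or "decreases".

increases

Stratifying would compare programmes among participants the programmes themselves sorted into qualification attained during the programme groups — a form of selection on an intermediate. The unconditioned pooled rates give the total causal effect.
Pooled: the apprenticeship track 54.4% vs the classroom track 43.8%; the apprenticeship track is higher overall.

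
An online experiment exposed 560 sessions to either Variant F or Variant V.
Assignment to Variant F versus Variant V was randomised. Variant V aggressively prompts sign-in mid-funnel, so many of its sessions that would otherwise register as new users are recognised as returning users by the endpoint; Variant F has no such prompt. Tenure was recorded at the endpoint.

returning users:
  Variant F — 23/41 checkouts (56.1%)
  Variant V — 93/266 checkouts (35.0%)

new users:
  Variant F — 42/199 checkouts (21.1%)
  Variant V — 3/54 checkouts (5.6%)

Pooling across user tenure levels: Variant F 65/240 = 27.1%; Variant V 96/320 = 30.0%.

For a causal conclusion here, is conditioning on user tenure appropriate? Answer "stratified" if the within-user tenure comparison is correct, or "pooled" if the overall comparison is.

pooled

Variant F is higher inside every user tenure stratum but Variant V is higher in aggregate. Whether to stratify depends on how user tenure relates to the variant.
The distribution of user tenure is itself part of what the variant does — it is an intermediate outcome. Holding it fixed would remove that part of the effect; the total effect is the pooled difference.
Pooled: Variant F 27.1% vs Variant V 30.0%; Variant V is higher overall.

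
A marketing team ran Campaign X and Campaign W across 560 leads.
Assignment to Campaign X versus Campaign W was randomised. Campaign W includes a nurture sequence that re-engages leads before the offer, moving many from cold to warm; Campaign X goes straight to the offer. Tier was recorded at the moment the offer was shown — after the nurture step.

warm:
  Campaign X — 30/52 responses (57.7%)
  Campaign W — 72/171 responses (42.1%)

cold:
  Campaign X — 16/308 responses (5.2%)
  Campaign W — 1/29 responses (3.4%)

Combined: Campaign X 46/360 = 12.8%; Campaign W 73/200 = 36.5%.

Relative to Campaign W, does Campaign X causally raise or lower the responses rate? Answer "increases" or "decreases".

decreases

Engagement tier is downstream of the campaign. One should not condition on a consequence of treatment, so the overall rates are the right comparison.
Pooled: Campaign X 12.8% vs Campaign W 36.5%; Campaign W is higher overall.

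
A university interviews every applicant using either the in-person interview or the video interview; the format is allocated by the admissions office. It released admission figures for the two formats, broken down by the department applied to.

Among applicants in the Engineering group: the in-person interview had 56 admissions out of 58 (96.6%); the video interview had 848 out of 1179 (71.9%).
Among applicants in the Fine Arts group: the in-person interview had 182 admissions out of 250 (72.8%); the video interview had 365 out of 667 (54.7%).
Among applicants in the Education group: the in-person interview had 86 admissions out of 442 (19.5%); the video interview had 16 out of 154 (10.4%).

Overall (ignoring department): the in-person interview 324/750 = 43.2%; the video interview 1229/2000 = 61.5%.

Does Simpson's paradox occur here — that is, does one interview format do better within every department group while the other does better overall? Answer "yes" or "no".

Within each department level (Engineering 96.6% vs 71.9%; Fine Arts 72.8% vs 54.7%; Education 19.5% vs 10.4%), the in-person interview has the higher rate every time. Pooled: 43.2% vs 61.5% — the video interview has the higher rate overall. The two comparisons disagree.

yes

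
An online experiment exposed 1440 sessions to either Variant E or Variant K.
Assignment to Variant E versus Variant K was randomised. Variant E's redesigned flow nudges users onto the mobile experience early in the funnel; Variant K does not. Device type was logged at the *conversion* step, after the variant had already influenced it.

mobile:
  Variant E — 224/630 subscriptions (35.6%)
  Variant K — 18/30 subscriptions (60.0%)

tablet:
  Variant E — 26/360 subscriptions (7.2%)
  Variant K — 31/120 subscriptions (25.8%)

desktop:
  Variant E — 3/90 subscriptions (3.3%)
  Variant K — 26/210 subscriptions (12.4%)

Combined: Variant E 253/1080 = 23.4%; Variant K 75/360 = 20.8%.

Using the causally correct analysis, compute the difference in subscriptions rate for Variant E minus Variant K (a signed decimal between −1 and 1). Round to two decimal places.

The distribution of device type is itself part of what the variant does — it is an intermediate outcome. Holding it fixed would remove that part of the effect; the total effect is the pooled difference.
The causal difference is the pooled difference: 0.234 − 0.208 = +0.026.

+0.03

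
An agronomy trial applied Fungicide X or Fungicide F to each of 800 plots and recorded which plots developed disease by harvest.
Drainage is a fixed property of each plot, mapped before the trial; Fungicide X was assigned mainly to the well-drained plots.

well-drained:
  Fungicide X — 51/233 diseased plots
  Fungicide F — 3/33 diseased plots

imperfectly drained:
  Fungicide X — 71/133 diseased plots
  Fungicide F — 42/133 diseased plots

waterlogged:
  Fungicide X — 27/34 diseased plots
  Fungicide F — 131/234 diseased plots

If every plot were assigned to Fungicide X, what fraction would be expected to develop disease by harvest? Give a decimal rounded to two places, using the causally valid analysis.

0.52

The imbalance in field drainage arose from how plots were allocated, not from anything the fungicide did; and field drainage independently affects the outcome. The pooled gap is confounded — condition on field drainage.
Standardising Fungicide X to the population field drainage mix: 0.333·51/233 + 0.333·71/133 + 0.335·27/34 = 0.516.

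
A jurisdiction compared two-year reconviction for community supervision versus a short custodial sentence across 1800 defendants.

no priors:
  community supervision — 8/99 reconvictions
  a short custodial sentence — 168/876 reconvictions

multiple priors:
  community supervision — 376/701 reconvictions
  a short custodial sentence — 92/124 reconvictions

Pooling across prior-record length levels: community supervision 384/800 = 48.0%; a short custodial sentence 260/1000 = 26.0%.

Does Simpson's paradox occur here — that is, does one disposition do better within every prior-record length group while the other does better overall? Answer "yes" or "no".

yes

Within each prior-record length level (no priors 8.1% vs 19.2%; multiple priors 53.6% vs 74.2%), community supervision has the lower rate every time. Pooled: 48.0% vs 26.0% — a short custodial sentence has the lower rate overall. The two comparisons disagree.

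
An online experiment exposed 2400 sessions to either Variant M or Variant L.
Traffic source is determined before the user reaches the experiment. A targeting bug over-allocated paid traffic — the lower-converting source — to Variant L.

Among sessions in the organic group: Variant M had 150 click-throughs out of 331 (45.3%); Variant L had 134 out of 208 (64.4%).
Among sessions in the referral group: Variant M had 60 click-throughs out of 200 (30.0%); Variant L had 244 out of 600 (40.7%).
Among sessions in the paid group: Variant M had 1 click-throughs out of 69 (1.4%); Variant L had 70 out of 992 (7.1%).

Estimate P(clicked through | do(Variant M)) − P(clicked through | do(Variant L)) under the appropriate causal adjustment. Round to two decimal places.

The imbalance in traffic source arose from how sessions were allocated, not from anything the variant did; and traffic source independently affects the outcome. The pooled gap is confounded — condition on traffic source.
Adjusting over the population distribution of traffic source: 0.225·(0.453−0.644) + 0.333·(0.300−0.407) + 0.442·(0.014−0.071) = -0.103.

-0.10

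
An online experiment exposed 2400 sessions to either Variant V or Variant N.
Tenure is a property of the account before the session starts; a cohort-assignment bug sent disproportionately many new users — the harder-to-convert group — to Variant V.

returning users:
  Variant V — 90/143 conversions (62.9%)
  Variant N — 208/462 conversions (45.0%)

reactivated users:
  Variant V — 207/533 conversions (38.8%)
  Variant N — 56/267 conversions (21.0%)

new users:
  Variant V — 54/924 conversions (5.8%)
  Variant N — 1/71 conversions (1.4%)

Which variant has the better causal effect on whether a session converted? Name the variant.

The stratified and pooled comparisons disagree (Variant V wins within each user tenure; Variant N wins overall), so the answer turns on the causal role of user tenure.
Here user tenure is a common cause — it drives both which variant a case falls under and the outcome. The crude comparison mixes populations; the stratum-specific rates are the causally relevant ones.
Within each level — returning users: 62.9% vs 45.0%; reactivated users: 38.8% vs 21.0%; new users: 5.8% vs 1.4% — Variant V is higher every time.

Variant V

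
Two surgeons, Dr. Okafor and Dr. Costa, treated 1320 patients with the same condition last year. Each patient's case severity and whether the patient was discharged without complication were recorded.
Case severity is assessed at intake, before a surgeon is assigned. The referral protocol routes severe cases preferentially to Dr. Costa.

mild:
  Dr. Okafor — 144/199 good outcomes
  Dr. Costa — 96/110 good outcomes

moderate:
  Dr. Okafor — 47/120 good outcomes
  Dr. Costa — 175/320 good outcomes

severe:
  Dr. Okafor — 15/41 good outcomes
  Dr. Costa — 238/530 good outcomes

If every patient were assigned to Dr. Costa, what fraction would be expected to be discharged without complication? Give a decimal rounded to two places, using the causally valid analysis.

0.58

Nothing the surgeon does changes case severity; the imbalance is an allocation artefact. With case severity also predicting the outcome, the pooled figure is confounded, and the within-stratum comparison is the causal one.
Standardising Dr. Costa to the population case severity mix: 0.234·96/110 + 0.333·175/320 + 0.433·238/530 = 0.581.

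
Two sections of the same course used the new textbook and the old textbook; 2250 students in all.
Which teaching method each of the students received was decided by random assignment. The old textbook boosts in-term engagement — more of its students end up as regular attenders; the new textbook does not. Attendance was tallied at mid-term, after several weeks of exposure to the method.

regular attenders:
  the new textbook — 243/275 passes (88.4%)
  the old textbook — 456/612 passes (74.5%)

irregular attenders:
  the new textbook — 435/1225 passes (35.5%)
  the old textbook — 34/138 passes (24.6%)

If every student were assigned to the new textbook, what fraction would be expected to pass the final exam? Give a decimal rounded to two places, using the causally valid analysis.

0.45

Stratifying would compare teaching methods among students the teaching methods themselves sorted into mid-term attendance groups — a form of selection on an intermediate. The unconditioned pooled rates give the total causal effect.
So P(outcome | do(the new textbook)) is just the pooled rate for the new textbook: 678/1500 = 0.452.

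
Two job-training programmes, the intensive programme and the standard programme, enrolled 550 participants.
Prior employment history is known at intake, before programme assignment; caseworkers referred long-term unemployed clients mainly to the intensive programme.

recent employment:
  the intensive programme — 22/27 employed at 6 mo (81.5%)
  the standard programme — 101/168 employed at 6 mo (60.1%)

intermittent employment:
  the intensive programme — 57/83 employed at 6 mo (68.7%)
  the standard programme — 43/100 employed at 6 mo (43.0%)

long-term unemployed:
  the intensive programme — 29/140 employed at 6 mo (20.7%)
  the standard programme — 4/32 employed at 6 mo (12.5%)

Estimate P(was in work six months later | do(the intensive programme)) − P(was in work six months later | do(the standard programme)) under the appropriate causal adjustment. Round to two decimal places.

+0.19

the intensive programme is higher inside every prior employment history stratum but the standard programme is higher in aggregate. Whether to stratify depends on how prior employment history relates to the programme.
Prior employment history is set before the programme has any effect — it is not caused by the programme — and it independently drives the outcome. That makes it a confounder, so the causal comparison is within prior employment history levels.
Adjusting over the population distribution of prior employment history: 0.355·(0.815−0.601) + 0.333·(0.687−0.430) + 0.313·(0.207−0.125) = +0.187.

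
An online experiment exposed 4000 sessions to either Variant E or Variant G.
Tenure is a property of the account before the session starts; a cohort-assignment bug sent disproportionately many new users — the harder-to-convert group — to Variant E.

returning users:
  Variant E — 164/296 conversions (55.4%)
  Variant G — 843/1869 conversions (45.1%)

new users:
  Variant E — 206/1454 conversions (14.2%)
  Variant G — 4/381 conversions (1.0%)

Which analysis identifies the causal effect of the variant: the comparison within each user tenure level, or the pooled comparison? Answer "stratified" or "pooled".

stratified

The stratified and pooled comparisons disagree (Variant E wins within each user tenure; Variant G wins overall), so the answer turns on the causal role of user tenure.
User tenure satisfies the back-door criterion: it is not a descendant of the variant, and it blocks the spurious path from variant to outcome. Adjusting for it (i.e., using the within-user tenure rates) gives the causal effect.
Within each level — returning users: 55.4% vs 45.1%; new users: 14.2% vs 1.0% — Variant E is higher every time.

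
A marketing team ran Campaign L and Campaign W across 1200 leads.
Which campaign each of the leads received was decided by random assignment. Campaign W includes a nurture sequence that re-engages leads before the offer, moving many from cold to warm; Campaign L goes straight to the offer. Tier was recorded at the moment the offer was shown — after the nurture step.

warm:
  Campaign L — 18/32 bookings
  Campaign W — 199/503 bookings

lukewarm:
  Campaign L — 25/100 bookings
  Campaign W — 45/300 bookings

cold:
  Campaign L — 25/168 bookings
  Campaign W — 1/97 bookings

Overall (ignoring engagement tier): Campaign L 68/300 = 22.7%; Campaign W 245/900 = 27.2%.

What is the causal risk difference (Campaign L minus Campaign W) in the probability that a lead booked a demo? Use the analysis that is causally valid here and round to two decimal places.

-0.05

The stratified and pooled comparisons disagree (Campaign L wins within each engagement tier; Campaign W wins overall), so the answer turns on the causal role of engagement tier.
Engagement tier is downstream of the campaign. One should not condition on a consequence of treatment, so the overall rates are the right comparison.
The causal difference is the pooled difference: 0.227 − 0.272 = -0.046.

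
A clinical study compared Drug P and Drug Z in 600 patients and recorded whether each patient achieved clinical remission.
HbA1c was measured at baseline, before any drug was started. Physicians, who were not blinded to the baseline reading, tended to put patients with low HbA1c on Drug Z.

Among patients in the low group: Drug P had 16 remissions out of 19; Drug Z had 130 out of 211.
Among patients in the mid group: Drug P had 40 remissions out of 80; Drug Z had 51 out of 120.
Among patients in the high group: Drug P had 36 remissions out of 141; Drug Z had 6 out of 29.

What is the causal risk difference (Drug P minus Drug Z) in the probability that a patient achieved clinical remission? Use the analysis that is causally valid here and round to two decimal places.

Drug P is higher inside every HbA1c stratum but Drug Z is higher in aggregate. Whether to stratify depends on how HbA1c relates to the drug.
Since HbA1c is a pre-existing factor (not a product of the drug) and it affects the outcome on its own, it is a confounder. The stratified rates, not the pooled rate, identify the causal effect.
Adjusting over the population distribution of HbA1c: 0.383·(0.842−0.616) + 0.333·(0.500−0.425) + 0.283·(0.255−0.207) = +0.125.

+0.13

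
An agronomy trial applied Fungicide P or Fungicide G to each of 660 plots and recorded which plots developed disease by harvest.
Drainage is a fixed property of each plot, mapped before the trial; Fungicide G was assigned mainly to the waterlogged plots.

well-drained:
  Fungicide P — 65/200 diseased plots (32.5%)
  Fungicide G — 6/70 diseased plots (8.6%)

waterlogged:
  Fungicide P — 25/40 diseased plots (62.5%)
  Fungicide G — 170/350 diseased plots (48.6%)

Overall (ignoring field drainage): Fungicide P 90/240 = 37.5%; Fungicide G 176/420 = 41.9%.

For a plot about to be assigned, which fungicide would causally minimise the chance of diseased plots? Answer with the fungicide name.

Fungicide G

Fungicide G is lower inside every field drainage stratum but Fungicide P is lower in aggregate. Whether to stratify depends on how field drainage relates to the fungicide.
The imbalance in field drainage arose from how plots were allocated, not from anything the fungicide did; and field drainage independently affects the outcome. The pooled gap is confounded — condition on field drainage.
Within each level — well-drained: 32.5% vs 8.6%; waterlogged: 62.5% vs 48.6% — Fungicide G is lower every time.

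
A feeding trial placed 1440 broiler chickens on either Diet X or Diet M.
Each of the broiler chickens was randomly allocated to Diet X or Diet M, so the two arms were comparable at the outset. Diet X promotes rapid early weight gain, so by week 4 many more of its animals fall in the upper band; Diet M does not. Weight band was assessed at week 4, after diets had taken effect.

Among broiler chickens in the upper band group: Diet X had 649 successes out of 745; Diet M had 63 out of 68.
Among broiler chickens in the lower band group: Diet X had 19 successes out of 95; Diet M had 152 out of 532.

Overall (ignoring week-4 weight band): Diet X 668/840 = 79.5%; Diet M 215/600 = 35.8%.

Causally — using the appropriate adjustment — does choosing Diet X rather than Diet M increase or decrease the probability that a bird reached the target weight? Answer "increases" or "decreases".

The stratified and pooled comparisons disagree (Diet M wins within each week-4 weight band; Diet X wins overall), so the answer turns on the causal role of week-4 weight band.
The distribution of week-4 weight band is itself part of what the diet does — it is an intermediate outcome. Holding it fixed would remove that part of the effect; the total effect is the pooled difference.
Pooled: Diet X 79.5% vs Diet M 35.8%; Diet X is higher overall.

increases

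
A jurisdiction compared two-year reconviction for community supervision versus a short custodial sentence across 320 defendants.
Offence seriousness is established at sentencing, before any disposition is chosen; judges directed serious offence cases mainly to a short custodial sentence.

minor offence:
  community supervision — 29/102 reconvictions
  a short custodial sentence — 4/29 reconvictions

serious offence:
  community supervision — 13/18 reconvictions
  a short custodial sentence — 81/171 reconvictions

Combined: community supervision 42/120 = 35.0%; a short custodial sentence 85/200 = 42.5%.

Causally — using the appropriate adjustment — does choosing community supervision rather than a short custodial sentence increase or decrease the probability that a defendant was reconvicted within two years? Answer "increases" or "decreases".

increases

Since offence seriousness is a pre-existing factor (not a product of the disposition) and it affects the outcome on its own, it is a confounder. The stratified rates, not the pooled rate, identify the causal effect.
Within each level — minor offence: 28.4% vs 13.8%; serious offence: 72.2% vs 47.4% — a short custodial sentence is lower every time.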